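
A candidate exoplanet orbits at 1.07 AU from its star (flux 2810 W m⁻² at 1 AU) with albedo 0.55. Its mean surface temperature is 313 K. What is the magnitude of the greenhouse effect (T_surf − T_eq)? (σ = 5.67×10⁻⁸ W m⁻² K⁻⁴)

ΔT ≈ 48.8 K

S = 2810/1.07² = 2454 W m⁻².
T_eq = [S(1−A)/(4σ)]^(1/4) = [2454×0.45/(4×5.67×10⁻⁸)]^(1/4) = 264.2 K.
ΔT = T_surf − T_eq = 313 − 264.2.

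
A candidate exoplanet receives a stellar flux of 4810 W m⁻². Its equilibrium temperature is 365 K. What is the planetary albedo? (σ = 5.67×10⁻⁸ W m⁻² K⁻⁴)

A ≈ 0.16

From T_eq⁴ = S(1−A)/(4σ): 1−A = 4σT_eq⁴/S.
1−A = 4 × 5.67×10⁻⁸ × (365)⁴ / 4810 = 0.837.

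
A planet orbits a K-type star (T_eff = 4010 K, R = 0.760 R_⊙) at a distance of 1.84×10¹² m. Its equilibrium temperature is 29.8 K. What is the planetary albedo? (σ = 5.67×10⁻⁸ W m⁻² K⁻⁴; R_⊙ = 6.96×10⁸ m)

A ≈ 0.85

R_⋆ = 0.760 × 6.96×10⁸ = 5.29×10⁸ m.
L = 4πR_⋆²σT_⋆⁴ = 4π(5.29×10⁸)² × 5.67×10⁻⁸ × (4010)⁴ = 5.15×10²⁵ W.
S = L/(4πd²) = 1.21 W m⁻².
From T_eq⁴ = S(1−A)/(4σ): 1−A = 4σT_eq⁴/S.
1−A = 4 × 5.67×10⁻⁸ × (29.8)⁴ / 1.21 = 0.148.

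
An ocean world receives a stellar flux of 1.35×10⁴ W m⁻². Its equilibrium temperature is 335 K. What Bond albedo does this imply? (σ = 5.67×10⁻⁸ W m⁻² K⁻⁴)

From T_eq⁴ = S(1−A)/(4σ): 1−A = 4σT_eq⁴/S.
1−A = 4 × 5.67×10⁻⁸ × (335)⁴ / 1.35×10⁴ = 0.212.

A ≈ 0.79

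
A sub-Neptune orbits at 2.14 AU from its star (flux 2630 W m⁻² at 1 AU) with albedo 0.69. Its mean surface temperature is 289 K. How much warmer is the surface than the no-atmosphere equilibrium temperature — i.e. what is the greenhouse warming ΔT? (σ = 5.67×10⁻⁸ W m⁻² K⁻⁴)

S = 2630/2.14² = 574.3 W m⁻².
T_eq = [S(1−A)/(4σ)]^(1/4) = [574.3×0.31/(4×5.67×10⁻⁸)]^(1/4) = 167.4 K.
ΔT = T_surf − T_eq = 289 − 167.4.

ΔT ≈ 121.6 K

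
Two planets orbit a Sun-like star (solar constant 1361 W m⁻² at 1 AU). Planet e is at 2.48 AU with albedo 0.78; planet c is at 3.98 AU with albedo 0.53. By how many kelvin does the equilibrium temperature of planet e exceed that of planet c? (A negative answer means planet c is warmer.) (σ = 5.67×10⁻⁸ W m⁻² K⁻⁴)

T_eq = [S₀(1−A)/(4σd²)]^(1/4), so T ∝ (1−A)^(1/4) / √d.
T₁ = [1361×0.22/(4×5.67×10⁻⁸×2.48²)]^(1/4) = 121.04 K.
T₂ = [1361×0.47/(4×5.67×10⁻⁸×3.98²)]^(1/4) = 115.51 K.

ΔT ≈ 5.5 K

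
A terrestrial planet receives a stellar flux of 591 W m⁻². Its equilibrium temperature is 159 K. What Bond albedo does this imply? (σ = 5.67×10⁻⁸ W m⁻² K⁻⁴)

From T_eq⁴ = S(1−A)/(4σ): 1−A = 4σT_eq⁴/S.
1−A = 4 × 5.67×10⁻⁸ × (159)⁴ / 591 = 0.245.

A ≈ 0.75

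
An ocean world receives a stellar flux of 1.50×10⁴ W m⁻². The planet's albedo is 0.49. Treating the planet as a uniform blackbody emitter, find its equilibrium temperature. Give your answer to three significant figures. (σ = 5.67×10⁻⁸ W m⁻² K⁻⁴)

Energy balance: absorbed = emitted ⇒ πR²·S(1−A) = 4πR²·σT_eq⁴, so T_eq⁴ = S(1−A)/(4σ).
T_eq = [1.50×10⁴ × 0.51 / (4 × 5.67×10⁻⁸)]^(1/4) = (3.37×10¹⁰)^(1/4) = 429 K.

T_eq ≈ 429 K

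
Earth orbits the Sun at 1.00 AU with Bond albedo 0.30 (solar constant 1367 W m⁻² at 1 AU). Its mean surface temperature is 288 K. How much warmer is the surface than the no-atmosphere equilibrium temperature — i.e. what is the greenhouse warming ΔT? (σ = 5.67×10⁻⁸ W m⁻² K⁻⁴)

ΔT ≈ 33.1 K

S = 1367/1.00² = 1367 W m⁻².
T_eq = [S(1−A)/(4σ)]^(1/4) = [1367×0.70/(4×5.67×10⁻⁸)]^(1/4) = 254.9 K.
ΔT = T_surf − T_eq = 288 − 254.9.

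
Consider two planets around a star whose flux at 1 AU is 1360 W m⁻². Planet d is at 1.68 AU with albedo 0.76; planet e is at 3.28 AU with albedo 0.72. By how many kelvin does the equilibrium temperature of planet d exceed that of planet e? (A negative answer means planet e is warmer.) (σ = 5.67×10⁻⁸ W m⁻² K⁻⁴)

ΔT ≈ 38.5 K

T_eq = [S₀(1−A)/(4σd²)]^(1/4), so T ∝ (1−A)^(1/4) / √d.
T₁ = [1360×0.24/(4×5.67×10⁻⁸×1.68²)]^(1/4) = 150.27 K.
T₂ = [1360×0.28/(4×5.67×10⁻⁸×3.28²)]^(1/4) = 111.77 K.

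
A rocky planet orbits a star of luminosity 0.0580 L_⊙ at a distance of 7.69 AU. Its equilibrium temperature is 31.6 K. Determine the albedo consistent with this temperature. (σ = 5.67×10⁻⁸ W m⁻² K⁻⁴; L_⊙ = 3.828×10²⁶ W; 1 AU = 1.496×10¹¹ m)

d = 7.69 AU = 1.15×10¹² m.
L = 0.0580 × 3.828×10²⁶ = 2.22×10²⁵ W.
Flux: S = L/(4πd²) = 2.22×10²⁵/(4π×(1.15×10¹²)²) = 1.33 W m⁻².
From T_eq⁴ = S(1−A)/(4σ): 1−A = 4σT_eq⁴/S.
1−A = 4 × 5.67×10⁻⁸ × (31.6)⁴ / 1.33 = 0.169.

A ≈ 0.83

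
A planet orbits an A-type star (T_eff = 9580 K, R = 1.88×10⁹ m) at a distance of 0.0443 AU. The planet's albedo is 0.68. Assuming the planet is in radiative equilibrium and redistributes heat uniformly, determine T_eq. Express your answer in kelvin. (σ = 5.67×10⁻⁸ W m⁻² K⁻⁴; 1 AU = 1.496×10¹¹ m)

d = 0.0443 AU = 6.63×10⁹ m.
L = 4πR_⋆²σT_⋆⁴ = 4π(1.88×10⁹)² × 5.67×10⁻⁸ × (9580)⁴ = 2.12×10²⁸ W.
S = L/(4πd²) = 3.84×10⁷ W m⁻².
Energy balance: absorbed = emitted ⇒ πR²·S(1−A) = 4πR²·σT_eq⁴, so T_eq⁴ = S(1−A)/(4σ).
T_eq = [3.84×10⁷ × 0.32 / (4 × 5.67×10⁻⁸)]^(1/4) = (5.42×10¹³)^(1/4) = 2710 K.

T_eq ≈ 2710 K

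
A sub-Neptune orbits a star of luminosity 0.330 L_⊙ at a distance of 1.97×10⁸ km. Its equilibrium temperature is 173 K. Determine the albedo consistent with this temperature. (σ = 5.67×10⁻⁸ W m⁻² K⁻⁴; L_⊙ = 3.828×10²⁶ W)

A ≈ 0.22

d = 1.97×10⁸ km = 1.97×10¹¹ m.
L = 0.330 × 3.828×10²⁶ = 1.26×10²⁶ W.
Flux: S = L/(4πd²) = 1.26×10²⁶/(4π×(1.97×10¹¹)²) = 259 W m⁻².
From T_eq⁴ = S(1−A)/(4σ): 1−A = 4σT_eq⁴/S.
1−A = 4 × 5.67×10⁻⁸ × (173)⁴ / 259 = 0.784.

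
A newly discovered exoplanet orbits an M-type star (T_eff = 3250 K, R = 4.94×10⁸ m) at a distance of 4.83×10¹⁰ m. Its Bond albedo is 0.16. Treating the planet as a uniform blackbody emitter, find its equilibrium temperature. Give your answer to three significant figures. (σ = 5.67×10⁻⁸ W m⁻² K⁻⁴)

T_eq ≈ 222 K

L = 4πR_⋆²σT_⋆⁴ = 4π(4.94×10⁸)² × 5.67×10⁻⁸ × (3250)⁴ = 1.94×10²⁵ W.
S = L/(4πd²) = 662 W m⁻².
Energy balance: absorbed = emitted ⇒ πR²·S(1−A) = 4πR²·σT_eq⁴, so T_eq⁴ = S(1−A)/(4σ).
T_eq = [662 × 0.84 / (4 × 5.67×10⁻⁸)]^(1/4) = (2.45×10⁹)^(1/4) = 222 K.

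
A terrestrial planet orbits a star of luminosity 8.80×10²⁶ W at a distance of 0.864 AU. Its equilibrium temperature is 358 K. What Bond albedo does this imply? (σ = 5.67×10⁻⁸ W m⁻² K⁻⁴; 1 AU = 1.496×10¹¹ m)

d = 0.864 AU = 1.29×10¹¹ m.
Flux: S = L/(4πd²) = 8.80×10²⁶/(4π×(1.29×10¹¹)²) = 4190 W m⁻².
From T_eq⁴ = S(1−A)/(4σ): 1−A = 4σT_eq⁴/S.
1−A = 4 × 5.67×10⁻⁸ × (358)⁴ / 4190 = 0.889.

A ≈ 0.11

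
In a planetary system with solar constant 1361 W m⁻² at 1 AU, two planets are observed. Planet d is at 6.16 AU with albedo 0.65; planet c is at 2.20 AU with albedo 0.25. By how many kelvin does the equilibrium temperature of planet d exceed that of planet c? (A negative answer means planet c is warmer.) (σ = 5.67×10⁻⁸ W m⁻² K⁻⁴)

T_eq = [S₀(1−A)/(4σd²)]^(1/4), so T ∝ (1−A)^(1/4) / √d.
T₁ = [1361×0.35/(4×5.67×10⁻⁸×6.16²)]^(1/4) = 86.25 K.
T₂ = [1361×0.75/(4×5.67×10⁻⁸×2.20²)]^(1/4) = 174.63 K.

ΔT ≈ -88.4 K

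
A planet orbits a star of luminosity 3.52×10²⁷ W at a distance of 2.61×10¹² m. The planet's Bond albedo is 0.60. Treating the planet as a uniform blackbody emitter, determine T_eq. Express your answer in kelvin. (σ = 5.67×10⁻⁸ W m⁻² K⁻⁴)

T_eq ≈ 92.3 K

Flux: S = L/(4πd²) = 3.52×10²⁷/(4π×(2.61×10¹²)²) = 41.1 W m⁻².
Energy balance: absorbed = emitted ⇒ πR²·S(1−A) = 4πR²·σT_eq⁴, so T_eq⁴ = S(1−A)/(4σ).
T_eq = [41.1 × 0.40 / (4 × 5.67×10⁻⁸)]^(1/4) = (7.25×10⁷)^(1/4) = 92.3 K.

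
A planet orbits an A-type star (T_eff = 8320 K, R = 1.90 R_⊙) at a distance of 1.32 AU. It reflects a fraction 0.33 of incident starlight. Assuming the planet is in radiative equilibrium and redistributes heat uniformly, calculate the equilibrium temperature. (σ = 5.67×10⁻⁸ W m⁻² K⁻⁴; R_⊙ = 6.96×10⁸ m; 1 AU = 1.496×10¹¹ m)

R_⋆ = 1.90 × 6.96×10⁸ = 1.32×10⁹ m.
d = 1.32 AU = 1.97×10¹¹ m.
L = 4πR_⋆²σT_⋆⁴ = 4π(1.32×10⁹)² × 5.67×10⁻⁸ × (8320)⁴ = 5.97×10²⁷ W.
S = L/(4πd²) = 1.22×10⁴ W m⁻².
Energy balance: absorbed = emitted ⇒ πR²·S(1−A) = 4πR²·σT_eq⁴, so T_eq⁴ = S(1−A)/(4σ).
T_eq = [1.22×10⁴ × 0.67 / (4 × 5.67×10⁻⁸)]^(1/4) = (3.60×10¹⁰)^(1/4) = 436 K.

T_eq ≈ 436 K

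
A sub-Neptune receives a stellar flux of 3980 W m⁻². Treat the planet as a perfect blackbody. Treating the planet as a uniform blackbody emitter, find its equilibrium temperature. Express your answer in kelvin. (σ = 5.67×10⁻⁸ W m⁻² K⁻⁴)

T_eq ≈ 364 K

Energy balance: absorbed = emitted ⇒ πR²·S(1−A) = 4πR²·σT_eq⁴, so T_eq⁴ = S(1−A)/(4σ).
T_eq = [3980 × 1.00 / (4 × 5.67×10⁻⁸)]^(1/4) = (1.75×10¹⁰)^(1/4) = 364 K.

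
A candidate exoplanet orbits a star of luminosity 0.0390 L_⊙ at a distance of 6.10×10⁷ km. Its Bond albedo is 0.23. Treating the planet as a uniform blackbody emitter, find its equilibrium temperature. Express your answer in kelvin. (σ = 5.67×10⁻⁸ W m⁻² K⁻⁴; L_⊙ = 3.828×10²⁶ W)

T_eq ≈ 181 K

d = 6.10×10⁷ km = 6.10×10¹⁰ m.
L = 0.0390 × 3.828×10²⁶ = 1.49×10²⁵ W.
Flux: S = L/(4πd²) = 1.49×10²⁵/(4π×(6.10×10¹⁰)²) = 319 W m⁻².
Energy balance: absorbed = emitted ⇒ πR²·S(1−A) = 4πR²·σT_eq⁴, so T_eq⁴ = S(1−A)/(4σ).
T_eq = [319 × 0.77 / (4 × 5.67×10⁻⁸)]^(1/4) = (1.08×10⁹)^(1/4) = 181 K.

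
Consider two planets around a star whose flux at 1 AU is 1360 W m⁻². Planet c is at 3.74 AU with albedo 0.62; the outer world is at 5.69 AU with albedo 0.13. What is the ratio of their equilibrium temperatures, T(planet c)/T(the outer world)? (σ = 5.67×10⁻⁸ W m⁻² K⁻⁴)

T₁/T₂ ≈ 1.003

T_eq = [S₀(1−A)/(4σd²)]^(1/4), so T ∝ (1−A)^(1/4) / √d.
T₁ = [1360×0.38/(4×5.67×10⁻⁸×3.74²)]^(1/4) = 112.98 K.
T₂ = [1360×0.87/(4×5.67×10⁻⁸×5.69²)]^(1/4) = 112.67 K.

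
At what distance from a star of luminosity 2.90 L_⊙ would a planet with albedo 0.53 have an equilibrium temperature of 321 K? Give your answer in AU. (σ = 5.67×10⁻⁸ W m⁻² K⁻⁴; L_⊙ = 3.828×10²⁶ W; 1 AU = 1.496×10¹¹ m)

d ≈ 0.878 AU

L = 2.90 × 3.828×10²⁶ = 1.11×10²⁷ W.
From T_eq⁴ = L(1−A)/(16πσd²): d = √[L(1−A)/(16πσT_eq⁴)].
d = √[1.11×10²⁷ × 0.47 / (16π × 5.67×10⁻⁸ × (321)⁴)] = 1.31×10¹¹ m = 0.878 AU.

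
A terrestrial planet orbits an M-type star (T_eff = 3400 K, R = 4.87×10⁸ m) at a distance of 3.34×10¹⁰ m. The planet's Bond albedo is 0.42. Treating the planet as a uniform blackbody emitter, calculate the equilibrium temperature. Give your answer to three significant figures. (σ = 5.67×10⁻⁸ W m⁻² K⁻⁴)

L = 4πR_⋆²σT_⋆⁴ = 4π(4.87×10⁸)² × 5.67×10⁻⁸ × (3400)⁴ = 2.26×10²⁵ W.
S = L/(4πd²) = 1610 W m⁻².
Energy balance: absorbed = emitted ⇒ πR²·S(1−A) = 4πR²·σT_eq⁴, so T_eq⁴ = S(1−A)/(4σ).
T_eq = [1610 × 0.58 / (4 × 5.67×10⁻⁸)]^(1/4) = (4.12×10⁹)^(1/4) = 253 K.

T_eq ≈ 253 K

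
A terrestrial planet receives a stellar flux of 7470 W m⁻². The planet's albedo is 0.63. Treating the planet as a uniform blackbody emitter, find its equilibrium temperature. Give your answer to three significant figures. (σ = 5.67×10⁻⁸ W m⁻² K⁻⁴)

Energy balance: absorbed = emitted ⇒ πR²·S(1−A) = 4πR²·σT_eq⁴, so T_eq⁴ = S(1−A)/(4σ).
T_eq = [7470 × 0.37 / (4 × 5.67×10⁻⁸)]^(1/4) = (1.22×10¹⁰)^(1/4) = 332 K.

T_eq ≈ 332 K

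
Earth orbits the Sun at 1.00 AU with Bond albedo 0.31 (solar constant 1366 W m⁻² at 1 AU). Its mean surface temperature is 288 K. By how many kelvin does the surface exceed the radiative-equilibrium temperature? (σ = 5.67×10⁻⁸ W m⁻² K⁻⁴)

ΔT ≈ 34.1 K

S = 1366/1.00² = 1366 W m⁻².
T_eq = [S(1−A)/(4σ)]^(1/4) = [1366×0.69/(4×5.67×10⁻⁸)]^(1/4) = 253.9 K.
ΔT = T_surf − T_eq = 288 − 253.9.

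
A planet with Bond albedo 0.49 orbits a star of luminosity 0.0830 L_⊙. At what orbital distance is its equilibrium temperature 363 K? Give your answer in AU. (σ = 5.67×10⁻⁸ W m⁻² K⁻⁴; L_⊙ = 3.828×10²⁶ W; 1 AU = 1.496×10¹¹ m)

d ≈ 0.121 AU

L = 0.0830 × 3.828×10²⁶ = 3.18×10²⁵ W.
From T_eq⁴ = L(1−A)/(16πσd²): d = √[L(1−A)/(16πσT_eq⁴)].
d = √[3.18×10²⁵ × 0.51 / (16π × 5.67×10⁻⁸ × (363)⁴)] = 1.81×10¹⁰ m = 0.121 AU.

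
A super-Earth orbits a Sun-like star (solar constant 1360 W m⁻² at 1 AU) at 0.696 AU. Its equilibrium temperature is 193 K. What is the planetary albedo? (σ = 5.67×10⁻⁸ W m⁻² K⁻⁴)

A ≈ 0.89

Flux at 0.696 AU: S = 1360/0.696² = 2810 W m⁻².
From T_eq⁴ = S(1−A)/(4σ): 1−A = 4σT_eq⁴/S.
1−A = 4 × 5.67×10⁻⁸ × (193)⁴ / 2810 = 0.112.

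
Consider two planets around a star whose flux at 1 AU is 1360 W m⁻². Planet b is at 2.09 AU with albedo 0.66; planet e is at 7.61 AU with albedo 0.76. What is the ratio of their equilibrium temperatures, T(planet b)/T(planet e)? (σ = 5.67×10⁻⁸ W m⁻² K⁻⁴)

T₁/T₂ ≈ 2.082

T_eq = [S₀(1−A)/(4σd²)]^(1/4), so T ∝ (1−A)^(1/4) / √d.
T₁ = [1360×0.34/(4×5.67×10⁻⁸×2.09²)]^(1/4) = 146.98 K.
T₂ = [1360×0.24/(4×5.67×10⁻⁸×7.61²)]^(1/4) = 70.60 K.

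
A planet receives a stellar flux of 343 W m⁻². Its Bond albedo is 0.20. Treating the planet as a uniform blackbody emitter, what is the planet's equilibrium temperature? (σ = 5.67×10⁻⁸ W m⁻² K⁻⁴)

Energy balance: absorbed = emitted ⇒ πR²·S(1−A) = 4πR²·σT_eq⁴, so T_eq⁴ = S(1−A)/(4σ).
T_eq = [343 × 0.80 / (4 × 5.67×10⁻⁸)]^(1/4) = (1.21×10⁹)^(1/4) = 187 K.

T_eq ≈ 187 K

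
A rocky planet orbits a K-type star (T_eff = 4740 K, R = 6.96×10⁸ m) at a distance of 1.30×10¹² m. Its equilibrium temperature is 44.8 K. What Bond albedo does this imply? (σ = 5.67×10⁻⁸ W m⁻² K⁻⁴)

A ≈ 0.89

L = 4πR_⋆²σT_⋆⁴ = 4π(6.96×10⁸)² × 5.67×10⁻⁸ × (4740)⁴ = 1.74×10²⁶ W.
S = L/(4πd²) = 8.20 W m⁻².
From T_eq⁴ = S(1−A)/(4σ): 1−A = 4σT_eq⁴/S.
1−A = 4 × 5.67×10⁻⁸ × (44.8)⁴ / 8.20 = 0.111.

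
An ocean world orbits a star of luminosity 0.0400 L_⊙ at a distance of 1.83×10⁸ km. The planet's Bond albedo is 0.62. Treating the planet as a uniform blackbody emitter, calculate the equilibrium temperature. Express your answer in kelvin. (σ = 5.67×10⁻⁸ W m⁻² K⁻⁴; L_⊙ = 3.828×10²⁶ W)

T_eq ≈ 88.4 K

d = 1.83×10⁸ km = 1.83×10¹¹ m.
L = 0.0400 × 3.828×10²⁶ = 1.53×10²⁵ W.
Flux: S = L/(4πd²) = 1.53×10²⁵/(4π×(1.83×10¹¹)²) = 36.4 W m⁻².
Energy balance: absorbed = emitted ⇒ πR²·S(1−A) = 4πR²·σT_eq⁴, so T_eq⁴ = S(1−A)/(4σ).
T_eq = [36.4 × 0.38 / (4 × 5.67×10⁻⁸)]^(1/4) = (6.10×10⁷)^(1/4) = 88.4 K.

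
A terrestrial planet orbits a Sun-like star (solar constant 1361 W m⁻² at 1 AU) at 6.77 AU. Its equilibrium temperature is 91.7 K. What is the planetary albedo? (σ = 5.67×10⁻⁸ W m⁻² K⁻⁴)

A ≈ 0.46

Flux at 6.77 AU: S = 1361/6.77² = 29.7 W m⁻².
From T_eq⁴ = S(1−A)/(4σ): 1−A = 4σT_eq⁴/S.
1−A = 4 × 5.67×10⁻⁸ × (91.7)⁴ / 29.7 = 0.540.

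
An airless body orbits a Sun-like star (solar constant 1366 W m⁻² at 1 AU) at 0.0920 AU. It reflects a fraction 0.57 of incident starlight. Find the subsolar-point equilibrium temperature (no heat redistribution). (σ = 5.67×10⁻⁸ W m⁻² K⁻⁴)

Flux at 0.0920 AU: S = 1366/0.0920² = 1.61×10⁵ W m⁻².
At the subsolar point the surface absorbs S(1−A) and emits σT⁴ per unit area — no factor of 4, since only the local patch is in balance.
T = [1.61×10⁵ × 0.43 / 5.67×10⁻⁸]^(1/4) = (1.22×10¹²)^(1/4) = 1050 K.

T_ss ≈ 1050 K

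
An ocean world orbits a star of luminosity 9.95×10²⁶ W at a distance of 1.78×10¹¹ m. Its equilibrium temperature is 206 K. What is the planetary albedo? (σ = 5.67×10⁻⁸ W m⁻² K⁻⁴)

Flux: S = L/(4πd²) = 9.95×10²⁶/(4π×(1.78×10¹¹)²) = 2500 W m⁻².
From T_eq⁴ = S(1−A)/(4σ): 1−A = 4σT_eq⁴/S.
1−A = 4 × 5.67×10⁻⁸ × (206)⁴ / 2500 = 0.163.

A ≈ 0.84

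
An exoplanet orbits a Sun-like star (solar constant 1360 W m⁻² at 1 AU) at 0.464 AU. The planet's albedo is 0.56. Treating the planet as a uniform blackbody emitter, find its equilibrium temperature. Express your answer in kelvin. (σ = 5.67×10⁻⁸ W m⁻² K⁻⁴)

T_eq ≈ 333 K

Flux at 0.464 AU: S = 1360/0.464² = 6320 W m⁻².
Energy balance: absorbed = emitted ⇒ πR²·S(1−A) = 4πR²·σT_eq⁴, so T_eq⁴ = S(1−A)/(4σ).
T_eq = [6320 × 0.44 / (4 × 5.67×10⁻⁸)]^(1/4) = (1.23×10¹⁰)^(1/4) = 333 K.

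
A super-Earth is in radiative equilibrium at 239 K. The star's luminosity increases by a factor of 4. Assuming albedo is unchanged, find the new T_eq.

T_eq ≈ 338 K

T_eq ∝ L^(1/4) · d^(−1/2).
T′ = 239 × 4^(1/4) = 338 K.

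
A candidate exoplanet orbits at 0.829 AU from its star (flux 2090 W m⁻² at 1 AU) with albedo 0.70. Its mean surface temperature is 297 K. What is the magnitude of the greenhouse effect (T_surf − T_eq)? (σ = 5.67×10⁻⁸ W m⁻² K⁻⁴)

ΔT ≈ 45.2 K

S = 2090/0.829² = 3041 W m⁻².
T_eq = [S(1−A)/(4σ)]^(1/4) = [3041×0.30/(4×5.67×10⁻⁸)]^(1/4) = 251.8 K.
ΔT = T_surf − T_eq = 297 − 251.8.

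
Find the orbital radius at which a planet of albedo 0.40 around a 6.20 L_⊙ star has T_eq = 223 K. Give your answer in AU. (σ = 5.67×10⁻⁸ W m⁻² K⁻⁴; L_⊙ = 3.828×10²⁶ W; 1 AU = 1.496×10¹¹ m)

d ≈ 3.00 AU

L = 6.20 × 3.828×10²⁶ = 2.37×10²⁷ W.
From T_eq⁴ = L(1−A)/(16πσd²): d = √[L(1−A)/(16πσT_eq⁴)].
d = √[2.37×10²⁷ × 0.60 / (16π × 5.67×10⁻⁸ × (223)⁴)] = 4.49×10¹¹ m = 3.00 AU.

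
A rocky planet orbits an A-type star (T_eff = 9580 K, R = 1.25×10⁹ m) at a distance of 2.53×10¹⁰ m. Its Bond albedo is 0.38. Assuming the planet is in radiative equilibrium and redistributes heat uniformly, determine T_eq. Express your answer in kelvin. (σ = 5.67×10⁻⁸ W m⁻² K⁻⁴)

T_eq ≈ 1340 K

L = 4πR_⋆²σT_⋆⁴ = 4π(1.25×10⁹)² × 5.67×10⁻⁸ × (9580)⁴ = 9.38×10²⁷ W.
S = L/(4πd²) = 1.17×10⁶ W m⁻².
Energy balance: absorbed = emitted ⇒ πR²·S(1−A) = 4πR²·σT_eq⁴, so T_eq⁴ = S(1−A)/(4σ).
T_eq = [1.17×10⁶ × 0.62 / (4 × 5.67×10⁻⁸)]^(1/4) = (3.19×10¹²)^(1/4) = 1340 K.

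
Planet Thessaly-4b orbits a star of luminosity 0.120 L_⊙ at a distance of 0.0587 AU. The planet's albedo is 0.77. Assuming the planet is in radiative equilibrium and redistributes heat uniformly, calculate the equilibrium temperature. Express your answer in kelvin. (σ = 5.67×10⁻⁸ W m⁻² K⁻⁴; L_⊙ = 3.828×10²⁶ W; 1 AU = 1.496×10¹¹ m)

d = 0.0587 AU = 8.78×10⁹ m.
L = 0.120 × 3.828×10²⁶ = 4.59×10²⁵ W.
Flux: S = L/(4πd²) = 4.59×10²⁵/(4π×(8.78×10⁹)²) = 4.74×10⁴ W m⁻².
Energy balance: absorbed = emitted ⇒ πR²·S(1−A) = 4πR²·σT_eq⁴, so T_eq⁴ = S(1−A)/(4σ).
T_eq = [4.74×10⁴ × 0.23 / (4 × 5.67×10⁻⁸)]^(1/4) = (4.81×10¹⁰)^(1/4) = 468 K.

T_eq ≈ 468 K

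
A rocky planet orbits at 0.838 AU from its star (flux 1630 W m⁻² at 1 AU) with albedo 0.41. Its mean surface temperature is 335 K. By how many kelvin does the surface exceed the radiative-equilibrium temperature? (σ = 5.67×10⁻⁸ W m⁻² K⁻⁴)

S = 1630/0.838² = 2321 W m⁻².
T_eq = [S(1−A)/(4σ)]^(1/4) = [2321×0.59/(4×5.67×10⁻⁸)]^(1/4) = 278.8 K.
ΔT = T_surf − T_eq = 335 − 278.8.

ΔT ≈ 56.2 K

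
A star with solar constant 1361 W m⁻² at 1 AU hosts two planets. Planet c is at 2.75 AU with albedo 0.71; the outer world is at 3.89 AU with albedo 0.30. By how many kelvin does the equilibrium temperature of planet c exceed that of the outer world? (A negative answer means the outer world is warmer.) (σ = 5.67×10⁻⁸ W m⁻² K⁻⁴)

ΔT ≈ -5.9 K

T_eq = [S₀(1−A)/(4σd²)]^(1/4), so T ∝ (1−A)^(1/4) / √d.
T₁ = [1361×0.29/(4×5.67×10⁻⁸×2.75²)]^(1/4) = 123.16 K.
T₂ = [1361×0.70/(4×5.67×10⁻⁸×3.89²)]^(1/4) = 129.08 K.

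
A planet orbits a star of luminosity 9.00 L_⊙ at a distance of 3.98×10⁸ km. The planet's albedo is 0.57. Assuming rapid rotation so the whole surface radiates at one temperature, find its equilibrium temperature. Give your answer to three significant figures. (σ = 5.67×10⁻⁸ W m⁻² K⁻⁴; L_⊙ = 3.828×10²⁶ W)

d = 3.98×10⁸ km = 3.98×10¹¹ m.
L = 9.00 × 3.828×10²⁶ = 3.45×10²⁷ W.
Flux: S = L/(4πd²) = 3.45×10²⁷/(4π×(3.98×10¹¹)²) = 1730 W m⁻².
Energy balance: absorbed = emitted ⇒ πR²·S(1−A) = 4πR²·σT_eq⁴, so T_eq⁴ = S(1−A)/(4σ).
T_eq = [1730 × 0.43 / (4 × 5.67×10⁻⁸)]^(1/4) = (3.28×10⁹)^(1/4) = 239 K.

T_eq ≈ 239 K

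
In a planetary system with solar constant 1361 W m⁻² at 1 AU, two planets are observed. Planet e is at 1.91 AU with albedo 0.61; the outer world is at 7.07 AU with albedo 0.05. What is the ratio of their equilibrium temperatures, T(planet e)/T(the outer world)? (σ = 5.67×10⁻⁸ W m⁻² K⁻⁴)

T_eq = [S₀(1−A)/(4σd²)]^(1/4), so T ∝ (1−A)^(1/4) / √d.
T₁ = [1361×0.39/(4×5.67×10⁻⁸×1.91²)]^(1/4) = 159.15 K.
T₂ = [1361×0.95/(4×5.67×10⁻⁸×7.07²)]^(1/4) = 103.34 K.

T₁/T₂ ≈ 1.540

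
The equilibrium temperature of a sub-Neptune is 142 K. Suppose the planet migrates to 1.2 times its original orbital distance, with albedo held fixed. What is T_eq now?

T_eq ∝ L^(1/4) · d^(−1/2).
T′ = 142 / 1.2^(1/2) = 130 K.

T_eq ≈ 130 K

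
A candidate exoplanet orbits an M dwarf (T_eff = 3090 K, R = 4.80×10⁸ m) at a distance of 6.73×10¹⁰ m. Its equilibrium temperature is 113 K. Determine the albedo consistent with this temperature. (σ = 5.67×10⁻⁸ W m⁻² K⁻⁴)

L = 4πR_⋆²σT_⋆⁴ = 4π(4.80×10⁸)² × 5.67×10⁻⁸ × (3090)⁴ = 1.50×10²⁵ W.
S = L/(4πd²) = 263 W m⁻².
From T_eq⁴ = S(1−A)/(4σ): 1−A = 4σT_eq⁴/S.
1−A = 4 × 5.67×10⁻⁸ × (113)⁴ / 263 = 0.141.

A ≈ 0.86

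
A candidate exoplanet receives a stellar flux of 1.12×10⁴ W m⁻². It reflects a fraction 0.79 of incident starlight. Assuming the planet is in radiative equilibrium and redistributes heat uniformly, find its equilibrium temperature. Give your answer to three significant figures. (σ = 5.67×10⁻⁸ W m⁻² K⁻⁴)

Energy balance: absorbed = emitted ⇒ πR²·S(1−A) = 4πR²·σT_eq⁴, so T_eq⁴ = S(1−A)/(4σ).
T_eq = [1.12×10⁴ × 0.21 / (4 × 5.67×10⁻⁸)]^(1/4) = (1.04×10¹⁰)^(1/4) = 319 K.

T_eq ≈ 319 K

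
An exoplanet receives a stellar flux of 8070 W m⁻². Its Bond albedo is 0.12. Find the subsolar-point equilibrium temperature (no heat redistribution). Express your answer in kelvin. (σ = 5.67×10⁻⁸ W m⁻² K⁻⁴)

T_ss ≈ 595 K

At the subsolar point the surface absorbs S(1−A) and emits σT⁴ per unit area — no factor of 4, since only the local patch is in balance.
T = [8070 × 0.88 / 5.67×10⁻⁸]^(1/4) = (1.25×10¹¹)^(1/4) = 595 K.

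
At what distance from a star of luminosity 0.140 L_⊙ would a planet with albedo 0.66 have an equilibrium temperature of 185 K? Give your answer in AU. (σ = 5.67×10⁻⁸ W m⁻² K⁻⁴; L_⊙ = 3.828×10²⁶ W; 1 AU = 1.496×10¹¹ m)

d ≈ 0.494 AU

L = 0.140 × 3.828×10²⁶ = 5.36×10²⁵ W.
From T_eq⁴ = L(1−A)/(16πσd²): d = √[L(1−A)/(16πσT_eq⁴)].
d = √[5.36×10²⁵ × 0.34 / (16π × 5.67×10⁻⁸ × (185)⁴)] = 7.39×10¹⁰ m = 0.494 AU.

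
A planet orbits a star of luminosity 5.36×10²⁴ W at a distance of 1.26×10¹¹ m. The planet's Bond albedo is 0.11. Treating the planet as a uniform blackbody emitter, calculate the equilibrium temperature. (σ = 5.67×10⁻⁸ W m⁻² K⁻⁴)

T_eq ≈ 101 K

Flux: S = L/(4πd²) = 5.36×10²⁴/(4π×(1.26×10¹¹)²) = 26.9 W m⁻².
Energy balance: absorbed = emitted ⇒ πR²·S(1−A) = 4πR²·σT_eq⁴, so T_eq⁴ = S(1−A)/(4σ).
T_eq = [26.9 × 0.89 / (4 × 5.67×10⁻⁸)]^(1/4) = (1.05×10⁸)^(1/4) = 101 K.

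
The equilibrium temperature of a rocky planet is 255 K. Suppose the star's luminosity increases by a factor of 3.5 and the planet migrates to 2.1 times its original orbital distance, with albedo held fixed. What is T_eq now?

T_eq ≈ 241 K

T_eq ∝ L^(1/4) · d^(−1/2).
T′ = 255 × 3.5^(1/4) / 2.1^(1/2) = 241 K.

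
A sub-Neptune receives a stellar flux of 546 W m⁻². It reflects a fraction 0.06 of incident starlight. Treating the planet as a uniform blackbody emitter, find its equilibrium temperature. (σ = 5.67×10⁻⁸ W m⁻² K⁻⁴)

Energy balance: absorbed = emitted ⇒ πR²·S(1−A) = 4πR²·σT_eq⁴, so T_eq⁴ = S(1−A)/(4σ).
T_eq = [546 × 0.94 / (4 × 5.67×10⁻⁸)]^(1/4) = (2.26×10⁹)^(1/4) = 218 K.

T_eq ≈ 218 K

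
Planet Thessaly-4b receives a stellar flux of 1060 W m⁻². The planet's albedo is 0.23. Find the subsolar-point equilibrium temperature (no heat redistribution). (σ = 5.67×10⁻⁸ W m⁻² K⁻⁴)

T_ss ≈ 346 K

At the subsolar point the surface absorbs S(1−A) and emits σT⁴ per unit area — no factor of 4, since only the local patch is in balance.
T = [1060 × 0.77 / 5.67×10⁻⁸]^(1/4) = (1.44×10¹⁰)^(1/4) = 346 K.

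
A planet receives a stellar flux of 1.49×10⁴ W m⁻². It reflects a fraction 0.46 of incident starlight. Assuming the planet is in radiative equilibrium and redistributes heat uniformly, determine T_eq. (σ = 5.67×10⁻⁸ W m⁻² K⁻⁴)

Energy balance: absorbed = emitted ⇒ πR²·S(1−A) = 4πR²·σT_eq⁴, so T_eq⁴ = S(1−A)/(4σ).
T_eq = [1.49×10⁴ × 0.54 / (4 × 5.67×10⁻⁸)]^(1/4) = (3.55×10¹⁰)^(1/4) = 434 K.

T_eq ≈ 434 K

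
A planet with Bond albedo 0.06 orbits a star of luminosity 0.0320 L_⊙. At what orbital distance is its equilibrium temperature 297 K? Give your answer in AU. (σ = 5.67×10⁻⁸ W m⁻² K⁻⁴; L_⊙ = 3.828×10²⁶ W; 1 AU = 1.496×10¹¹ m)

L = 0.0320 × 3.828×10²⁶ = 1.22×10²⁵ W.
From T_eq⁴ = L(1−A)/(16πσd²): d = √[L(1−A)/(16πσT_eq⁴)].
d = √[1.22×10²⁵ × 0.94 / (16π × 5.67×10⁻⁸ × (297)⁴)] = 2.28×10¹⁰ m = 0.152 AU.

d ≈ 0.152 AU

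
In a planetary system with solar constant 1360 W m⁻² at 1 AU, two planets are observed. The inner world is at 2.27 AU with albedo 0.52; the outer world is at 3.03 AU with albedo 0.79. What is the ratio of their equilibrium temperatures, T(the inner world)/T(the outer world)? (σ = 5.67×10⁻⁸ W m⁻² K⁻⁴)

T₁/T₂ ≈ 1.421

T_eq = [S₀(1−A)/(4σd²)]^(1/4), so T ∝ (1−A)^(1/4) / √d.
T₁ = [1360×0.48/(4×5.67×10⁻⁸×2.27²)]^(1/4) = 153.73 K.
T₂ = [1360×0.21/(4×5.67×10⁻⁸×3.03²)]^(1/4) = 108.22 K.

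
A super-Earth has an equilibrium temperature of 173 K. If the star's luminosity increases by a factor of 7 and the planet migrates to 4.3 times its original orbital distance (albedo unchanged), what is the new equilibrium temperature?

T_eq ∝ L^(1/4) · d^(−1/2).
T′ = 173 × 7^(1/4) / 4.3^(1/2) = 136 K.

T_eq ≈ 136 K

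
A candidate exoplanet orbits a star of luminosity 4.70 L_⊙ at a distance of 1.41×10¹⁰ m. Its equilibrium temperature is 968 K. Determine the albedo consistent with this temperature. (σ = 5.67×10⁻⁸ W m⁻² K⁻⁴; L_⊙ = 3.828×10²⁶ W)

L = 4.70 × 3.828×10²⁶ = 1.80×10²⁷ W.
Flux: S = L/(4πd²) = 1.80×10²⁷/(4π×(1.41×10¹⁰)²) = 7.20×10⁵ W m⁻².
From T_eq⁴ = S(1−A)/(4σ): 1−A = 4σT_eq⁴/S.
1−A = 4 × 5.67×10⁻⁸ × (968)⁴ / 7.20×10⁵ = 0.277.

A ≈ 0.72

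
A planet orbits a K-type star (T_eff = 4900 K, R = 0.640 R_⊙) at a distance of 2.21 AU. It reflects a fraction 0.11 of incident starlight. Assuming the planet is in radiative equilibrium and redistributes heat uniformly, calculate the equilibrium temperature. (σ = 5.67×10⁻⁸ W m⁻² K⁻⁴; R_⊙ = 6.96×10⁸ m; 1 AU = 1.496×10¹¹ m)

T_eq ≈ 124 K

R_⋆ = 0.640 × 6.96×10⁸ = 4.45×10⁸ m.
d = 2.21 AU = 3.31×10¹¹ m.
L = 4πR_⋆²σT_⋆⁴ = 4π(4.45×10⁸)² × 5.67×10⁻⁸ × (4900)⁴ = 8.15×10²⁵ W.
S = L/(4πd²) = 59.3 W m⁻².
Energy balance: absorbed = emitted ⇒ πR²·S(1−A) = 4πR²·σT_eq⁴, so T_eq⁴ = S(1−A)/(4σ).
T_eq = [59.3 × 0.89 / (4 × 5.67×10⁻⁸)]^(1/4) = (2.33×10⁸)^(1/4) = 124 K.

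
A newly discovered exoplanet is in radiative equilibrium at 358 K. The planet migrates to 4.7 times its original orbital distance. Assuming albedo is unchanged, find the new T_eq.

T_eq ∝ L^(1/4) · d^(−1/2).
T′ = 358 / 4.7^(1/2) = 165 K.

T_eq ≈ 165 K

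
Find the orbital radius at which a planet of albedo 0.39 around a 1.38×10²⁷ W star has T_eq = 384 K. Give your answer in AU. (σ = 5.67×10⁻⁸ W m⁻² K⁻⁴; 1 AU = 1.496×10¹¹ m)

d ≈ 0.779 AU

From T_eq⁴ = L(1−A)/(16πσd²): d = √[L(1−A)/(16πσT_eq⁴)].
d = √[1.38×10²⁷ × 0.61 / (16π × 5.67×10⁻⁸ × (384)⁴)] = 1.17×10¹¹ m = 0.779 AU.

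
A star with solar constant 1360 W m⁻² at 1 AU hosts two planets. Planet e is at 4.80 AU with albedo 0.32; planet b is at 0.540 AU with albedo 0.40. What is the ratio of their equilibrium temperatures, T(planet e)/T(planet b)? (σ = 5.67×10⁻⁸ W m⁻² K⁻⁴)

T_eq = [S₀(1−A)/(4σd²)]^(1/4), so T ∝ (1−A)^(1/4) / √d.
T₁ = [1360×0.68/(4×5.67×10⁻⁸×4.80²)]^(1/4) = 115.34 K.
T₂ = [1360×0.60/(4×5.67×10⁻⁸×0.540²)]^(1/4) = 333.28 K.

T₁/T₂ ≈ 0.346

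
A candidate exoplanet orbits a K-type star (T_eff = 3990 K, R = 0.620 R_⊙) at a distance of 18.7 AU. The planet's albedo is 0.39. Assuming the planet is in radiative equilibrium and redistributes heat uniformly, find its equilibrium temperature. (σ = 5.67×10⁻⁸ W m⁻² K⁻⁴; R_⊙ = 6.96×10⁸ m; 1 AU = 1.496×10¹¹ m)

R_⋆ = 0.620 × 6.96×10⁸ = 4.32×10⁸ m.
d = 18.7 AU = 2.80×10¹² m.
L = 4πR_⋆²σT_⋆⁴ = 4π(4.32×10⁸)² × 5.67×10⁻⁸ × (3990)⁴ = 3.36×10²⁵ W.
S = L/(4πd²) = 0.342 W m⁻².
Energy balance: absorbed = emitted ⇒ πR²·S(1−A) = 4πR²·σT_eq⁴, so T_eq⁴ = S(1−A)/(4σ).
T_eq = [0.342 × 0.61 / (4 × 5.67×10⁻⁸)]^(1/4) = (9.20×10⁵)^(1/4) = 31.0 K.

T_eq ≈ 31.0 K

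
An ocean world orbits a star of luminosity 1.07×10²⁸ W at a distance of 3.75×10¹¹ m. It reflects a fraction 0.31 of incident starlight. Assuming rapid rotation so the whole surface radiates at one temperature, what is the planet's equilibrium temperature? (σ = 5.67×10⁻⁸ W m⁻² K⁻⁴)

Flux: S = L/(4πd²) = 1.07×10²⁸/(4π×(3.75×10¹¹)²) = 6050 W m⁻².
Energy balance: absorbed = emitted ⇒ πR²·S(1−A) = 4πR²·σT_eq⁴, so T_eq⁴ = S(1−A)/(4σ).
T_eq = [6050 × 0.69 / (4 × 5.67×10⁻⁸)]^(1/4) = (1.84×10¹⁰)^(1/4) = 368 K.

T_eq ≈ 368 K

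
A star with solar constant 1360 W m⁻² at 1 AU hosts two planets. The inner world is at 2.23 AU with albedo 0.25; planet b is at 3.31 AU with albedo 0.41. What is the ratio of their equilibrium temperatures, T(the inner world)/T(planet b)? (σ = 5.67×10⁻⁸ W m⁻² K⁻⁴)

T_eq = [S₀(1−A)/(4σd²)]^(1/4), so T ∝ (1−A)^(1/4) / √d.
T₁ = [1360×0.75/(4×5.67×10⁻⁸×2.23²)]^(1/4) = 173.42 K.
T₂ = [1360×0.59/(4×5.67×10⁻⁸×3.31²)]^(1/4) = 134.05 K.

T₁/T₂ ≈ 1.294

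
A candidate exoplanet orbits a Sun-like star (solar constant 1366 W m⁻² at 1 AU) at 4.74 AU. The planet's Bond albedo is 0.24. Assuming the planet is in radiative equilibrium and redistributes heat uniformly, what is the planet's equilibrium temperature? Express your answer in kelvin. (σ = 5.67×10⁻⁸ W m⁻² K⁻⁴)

Flux at 4.74 AU: S = 1366/4.74² = 60.8 W m⁻².
Energy balance: absorbed = emitted ⇒ πR²·S(1−A) = 4πR²·σT_eq⁴, so T_eq⁴ = S(1−A)/(4σ).
T_eq = [60.8 × 0.76 / (4 × 5.67×10⁻⁸)]^(1/4) = (2.04×10⁸)^(1/4) = 119 K.

T_eq ≈ 119 K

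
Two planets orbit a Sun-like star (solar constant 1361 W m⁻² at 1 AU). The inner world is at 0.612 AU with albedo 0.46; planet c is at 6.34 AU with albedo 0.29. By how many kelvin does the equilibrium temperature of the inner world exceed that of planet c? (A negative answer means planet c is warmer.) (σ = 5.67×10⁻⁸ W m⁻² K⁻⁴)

T_eq = [S₀(1−A)/(4σd²)]^(1/4), so T ∝ (1−A)^(1/4) / √d.
T₁ = [1361×0.54/(4×5.67×10⁻⁸×0.612²)]^(1/4) = 304.98 K.
T₂ = [1361×0.71/(4×5.67×10⁻⁸×6.34²)]^(1/4) = 101.47 K.

ΔT ≈ 203.5 K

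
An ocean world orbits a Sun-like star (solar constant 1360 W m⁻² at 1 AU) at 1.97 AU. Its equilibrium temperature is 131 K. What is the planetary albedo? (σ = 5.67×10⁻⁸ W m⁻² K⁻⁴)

Flux at 1.97 AU: S = 1360/1.97² = 350 W m⁻².
From T_eq⁴ = S(1−A)/(4σ): 1−A = 4σT_eq⁴/S.
1−A = 4 × 5.67×10⁻⁸ × (131)⁴ / 350 = 0.191.

A ≈ 0.81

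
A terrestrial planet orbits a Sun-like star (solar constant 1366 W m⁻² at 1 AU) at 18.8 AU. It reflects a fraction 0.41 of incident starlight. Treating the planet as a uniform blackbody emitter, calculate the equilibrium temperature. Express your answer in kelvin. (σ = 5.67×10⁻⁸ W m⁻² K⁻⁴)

Flux at 18.8 AU: S = 1366/18.8² = 3.86 W m⁻².
Energy balance: absorbed = emitted ⇒ πR²·S(1−A) = 4πR²·σT_eq⁴, so T_eq⁴ = S(1−A)/(4σ).
T_eq = [3.86 × 0.59 / (4 × 5.67×10⁻⁸)]^(1/4) = (1.01×10⁷)^(1/4) = 56.3 K.

T_eq ≈ 56.3 K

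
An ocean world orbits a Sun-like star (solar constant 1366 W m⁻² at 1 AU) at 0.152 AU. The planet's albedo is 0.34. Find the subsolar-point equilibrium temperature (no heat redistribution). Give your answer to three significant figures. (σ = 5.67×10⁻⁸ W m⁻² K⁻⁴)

Flux at 0.152 AU: S = 1366/0.152² = 5.91×10⁴ W m⁻².
At the subsolar point the surface absorbs S(1−A) and emits σT⁴ per unit area — no factor of 4, since only the local patch is in balance.
T = [5.91×10⁴ × 0.66 / 5.67×10⁻⁸]^(1/4) = (6.88×10¹¹)^(1/4) = 911 K.

T_ss ≈ 911 K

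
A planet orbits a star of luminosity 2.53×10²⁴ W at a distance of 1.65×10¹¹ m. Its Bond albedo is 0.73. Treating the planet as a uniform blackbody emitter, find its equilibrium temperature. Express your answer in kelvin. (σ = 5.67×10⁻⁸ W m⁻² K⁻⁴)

T_eq ≈ 54.5 K

Flux: S = L/(4πd²) = 2.53×10²⁴/(4π×(1.65×10¹¹)²) = 7.40 W m⁻².
Energy balance: absorbed = emitted ⇒ πR²·S(1−A) = 4πR²·σT_eq⁴, so T_eq⁴ = S(1−A)/(4σ).
T_eq = [7.40 × 0.27 / (4 × 5.67×10⁻⁸)]^(1/4) = (8.80×10⁶)^(1/4) = 54.5 K.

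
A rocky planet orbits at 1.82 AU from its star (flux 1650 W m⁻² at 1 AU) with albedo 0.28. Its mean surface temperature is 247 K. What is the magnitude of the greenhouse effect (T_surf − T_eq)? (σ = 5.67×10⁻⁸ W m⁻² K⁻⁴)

S = 1650/1.82² = 498.1 W m⁻².
T_eq = [S(1−A)/(4σ)]^(1/4) = [498.1×0.72/(4×5.67×10⁻⁸)]^(1/4) = 199.4 K.
ΔT = T_surf − T_eq = 247 − 199.4.

ΔT ≈ 47.6 K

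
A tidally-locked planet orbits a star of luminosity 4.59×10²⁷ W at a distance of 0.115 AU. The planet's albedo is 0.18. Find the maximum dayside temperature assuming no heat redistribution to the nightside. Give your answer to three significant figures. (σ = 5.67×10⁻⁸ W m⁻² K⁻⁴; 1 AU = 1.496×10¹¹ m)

d = 0.115 AU = 1.72×10¹⁰ m.
Flux: S = L/(4πd²) = 4.59×10²⁷/(4π×(1.72×10¹⁰)²) = 1.23×10⁶ W m⁻².
With no redistribution each surface element balances locally: S(1−A) = σT⁴.
T = [1.23×10⁶ × 0.82 / 5.67×10⁻⁸]^(1/4) = (1.78×10¹³)^(1/4) = 2060 K.

T_ss ≈ 2060 K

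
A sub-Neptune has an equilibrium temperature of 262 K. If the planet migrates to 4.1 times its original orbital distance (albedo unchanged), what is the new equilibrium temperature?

T_eq ∝ L^(1/4) · d^(−1/2).
T′ = 262 / 4.1^(1/2) = 129 K.

T_eq ≈ 129 K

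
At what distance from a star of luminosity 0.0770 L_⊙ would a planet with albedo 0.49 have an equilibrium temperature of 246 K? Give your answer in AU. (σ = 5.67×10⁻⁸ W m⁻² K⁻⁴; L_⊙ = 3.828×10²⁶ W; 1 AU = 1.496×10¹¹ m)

d ≈ 0.254 AU

L = 0.0770 × 3.828×10²⁶ = 2.95×10²⁵ W.
From T_eq⁴ = L(1−A)/(16πσd²): d = √[L(1−A)/(16πσT_eq⁴)].
d = √[2.95×10²⁵ × 0.51 / (16π × 5.67×10⁻⁸ × (246)⁴)] = 3.80×10¹⁰ m = 0.254 AU.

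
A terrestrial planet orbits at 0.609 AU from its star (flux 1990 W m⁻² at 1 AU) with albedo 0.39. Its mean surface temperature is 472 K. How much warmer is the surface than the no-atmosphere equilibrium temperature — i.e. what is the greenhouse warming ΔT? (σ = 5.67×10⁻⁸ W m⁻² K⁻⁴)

ΔT ≈ 125.4 K

S = 1990/0.609² = 5366 W m⁻².
T_eq = [S(1−A)/(4σ)]^(1/4) = [5366×0.61/(4×5.67×10⁻⁸)]^(1/4) = 346.6 K.
ΔT = T_surf − T_eq = 472 − 346.6.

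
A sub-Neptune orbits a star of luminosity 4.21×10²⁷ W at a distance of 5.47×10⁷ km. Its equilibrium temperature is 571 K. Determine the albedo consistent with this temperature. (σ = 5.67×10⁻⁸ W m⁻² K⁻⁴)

A ≈ 0.78

d = 5.47×10⁷ km = 5.47×10¹⁰ m.
Flux: S = L/(4πd²) = 4.21×10²⁷/(4π×(5.47×10¹⁰)²) = 1.12×10⁵ W m⁻².
From T_eq⁴ = S(1−A)/(4σ): 1−A = 4σT_eq⁴/S.
1−A = 4 × 5.67×10⁻⁸ × (571)⁴ / 1.12×10⁵ = 0.215.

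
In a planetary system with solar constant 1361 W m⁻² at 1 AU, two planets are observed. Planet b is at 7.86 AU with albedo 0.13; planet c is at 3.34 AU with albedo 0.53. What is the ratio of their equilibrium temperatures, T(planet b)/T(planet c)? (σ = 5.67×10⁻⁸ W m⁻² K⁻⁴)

T₁/T₂ ≈ 0.760

T_eq = [S₀(1−A)/(4σd²)]^(1/4), so T ∝ (1−A)^(1/4) / √d.
T₁ = [1361×0.87/(4×5.67×10⁻⁸×7.86²)]^(1/4) = 95.88 K.
T₂ = [1361×0.47/(4×5.67×10⁻⁸×3.34²)]^(1/4) = 126.10 K.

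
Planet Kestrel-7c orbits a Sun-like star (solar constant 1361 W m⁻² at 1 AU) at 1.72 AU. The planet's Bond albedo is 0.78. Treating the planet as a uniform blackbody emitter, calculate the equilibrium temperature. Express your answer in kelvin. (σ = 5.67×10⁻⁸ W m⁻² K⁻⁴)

Flux at 1.72 AU: S = 1361/1.72² = 460 W m⁻².
Energy balance: absorbed = emitted ⇒ πR²·S(1−A) = 4πR²·σT_eq⁴, so T_eq⁴ = S(1−A)/(4σ).
T_eq = [460 × 0.22 / (4 × 5.67×10⁻⁸)]^(1/4) = (4.46×10⁸)^(1/4) = 145 K.

T_eq ≈ 145 K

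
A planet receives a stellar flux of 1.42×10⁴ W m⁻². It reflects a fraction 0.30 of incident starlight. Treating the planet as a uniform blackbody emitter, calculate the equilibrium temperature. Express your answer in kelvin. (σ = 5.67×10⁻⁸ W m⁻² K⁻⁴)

Energy balance: absorbed = emitted ⇒ πR²·S(1−A) = 4πR²·σT_eq⁴, so T_eq⁴ = S(1−A)/(4σ).
T_eq = [1.42×10⁴ × 0.70 / (4 × 5.67×10⁻⁸)]^(1/4) = (4.38×10¹⁰)^(1/4) = 458 K.

T_eq ≈ 458 K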